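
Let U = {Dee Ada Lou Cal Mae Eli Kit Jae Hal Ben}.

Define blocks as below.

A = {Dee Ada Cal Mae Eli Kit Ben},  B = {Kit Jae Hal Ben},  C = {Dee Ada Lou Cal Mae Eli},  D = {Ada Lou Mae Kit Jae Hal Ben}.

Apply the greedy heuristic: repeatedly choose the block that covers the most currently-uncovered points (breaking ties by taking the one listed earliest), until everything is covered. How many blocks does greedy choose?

Greedy: pick A (covers 7 new) → pick D (covers 3 new). Total picks: 2.

2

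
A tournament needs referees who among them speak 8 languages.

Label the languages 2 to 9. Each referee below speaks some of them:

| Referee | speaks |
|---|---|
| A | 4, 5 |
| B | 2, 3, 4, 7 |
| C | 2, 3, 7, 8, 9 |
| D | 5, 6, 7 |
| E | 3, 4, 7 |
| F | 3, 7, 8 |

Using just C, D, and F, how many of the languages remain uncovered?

1

Union of C, D, F = {2, 3, 5, 6, 7, 8, 9}.
Not covered: 4 — 1 language.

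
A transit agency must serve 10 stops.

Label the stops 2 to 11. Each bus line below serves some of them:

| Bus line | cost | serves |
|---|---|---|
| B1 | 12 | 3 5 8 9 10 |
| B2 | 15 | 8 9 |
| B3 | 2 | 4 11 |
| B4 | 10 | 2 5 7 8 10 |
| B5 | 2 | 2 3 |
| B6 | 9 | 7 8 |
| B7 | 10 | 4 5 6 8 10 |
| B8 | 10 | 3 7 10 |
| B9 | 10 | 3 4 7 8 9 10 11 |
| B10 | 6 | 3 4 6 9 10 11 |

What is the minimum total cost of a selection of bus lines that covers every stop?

B4, B10 together cover every stop (B4 ∪ B10 = {2, 3, 4, 5, 6, 7, 8, 9, 10, 11}); total cost 10 + 6 = 16.
The greedy pick B3, B5, B10, B4 costs 20; no covering selection beats 16.

16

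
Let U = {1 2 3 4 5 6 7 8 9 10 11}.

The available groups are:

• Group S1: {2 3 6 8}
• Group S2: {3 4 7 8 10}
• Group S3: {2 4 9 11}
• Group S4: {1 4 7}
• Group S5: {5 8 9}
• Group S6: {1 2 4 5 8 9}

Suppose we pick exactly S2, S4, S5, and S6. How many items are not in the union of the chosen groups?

Union of S2, S4, S5, S6 = {1, 2, 3, 4, 5, 7, 8, 9, 10}.
Not covered: 6, 11 — 2 items.

2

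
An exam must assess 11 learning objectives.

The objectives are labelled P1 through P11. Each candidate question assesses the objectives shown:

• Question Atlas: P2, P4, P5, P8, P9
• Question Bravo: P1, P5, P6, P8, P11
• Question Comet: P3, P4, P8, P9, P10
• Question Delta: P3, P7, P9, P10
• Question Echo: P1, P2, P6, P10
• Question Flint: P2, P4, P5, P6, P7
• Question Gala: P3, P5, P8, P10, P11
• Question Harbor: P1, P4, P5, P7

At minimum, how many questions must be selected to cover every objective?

3

Take {Bravo, Comet, Flint}. Their union is {P1, P2, P3, P4, P5, P6, P7, P8, P9, P10, P11}, which is all 11 objectives.
Each question has at most 5 objectives, and 2·5 = 10 < 11 — so at least 3 questions are needed, and 3 is optimal.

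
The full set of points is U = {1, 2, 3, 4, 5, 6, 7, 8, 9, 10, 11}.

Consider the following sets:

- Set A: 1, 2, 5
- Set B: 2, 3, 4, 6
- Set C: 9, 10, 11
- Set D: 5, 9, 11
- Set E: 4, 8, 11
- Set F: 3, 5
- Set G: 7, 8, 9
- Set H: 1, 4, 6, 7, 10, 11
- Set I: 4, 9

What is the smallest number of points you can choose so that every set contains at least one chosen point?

3

T = {4, 5, 9} meets every set (each contains at least one member of T), and |T| = 3.
No choice of 2 points meets every set, so 3 is the minimum.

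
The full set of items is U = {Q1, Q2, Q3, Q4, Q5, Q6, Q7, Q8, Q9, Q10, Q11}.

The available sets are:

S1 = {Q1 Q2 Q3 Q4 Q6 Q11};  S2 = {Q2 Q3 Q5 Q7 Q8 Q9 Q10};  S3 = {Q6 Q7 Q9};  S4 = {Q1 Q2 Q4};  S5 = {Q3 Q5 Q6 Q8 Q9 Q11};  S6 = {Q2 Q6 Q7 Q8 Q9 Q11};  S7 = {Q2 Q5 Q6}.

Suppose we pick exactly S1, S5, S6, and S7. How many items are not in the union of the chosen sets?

Union of S1, S5, S6, S7 = {Q1, Q2, Q3, Q4, Q5, Q6, Q7, Q8, Q9, Q11}.
Not covered: Q10 — 1 item.

1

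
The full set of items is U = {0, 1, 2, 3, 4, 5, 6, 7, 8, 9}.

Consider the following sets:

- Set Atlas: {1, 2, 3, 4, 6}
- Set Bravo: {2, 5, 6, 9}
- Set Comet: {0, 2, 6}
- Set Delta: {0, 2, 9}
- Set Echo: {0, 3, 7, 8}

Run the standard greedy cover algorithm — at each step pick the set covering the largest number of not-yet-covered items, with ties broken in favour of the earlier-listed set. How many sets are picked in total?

Greedy: pick Atlas (covers 5 new) → pick Echo (covers 3 new) → pick Bravo (covers 2 new). Total picks: 3.

3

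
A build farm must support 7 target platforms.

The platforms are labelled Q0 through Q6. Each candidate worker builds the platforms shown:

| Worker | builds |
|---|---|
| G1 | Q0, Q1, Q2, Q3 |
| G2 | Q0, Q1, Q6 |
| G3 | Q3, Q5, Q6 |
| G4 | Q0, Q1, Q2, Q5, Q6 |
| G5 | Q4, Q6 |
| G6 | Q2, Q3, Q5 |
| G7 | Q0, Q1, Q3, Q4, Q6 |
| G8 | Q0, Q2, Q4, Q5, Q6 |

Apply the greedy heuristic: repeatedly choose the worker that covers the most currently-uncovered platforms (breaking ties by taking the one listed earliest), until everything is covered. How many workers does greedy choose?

2

Greedy: pick G4 (covers 5 new) → pick G7 (covers 2 new). Total picks: 2.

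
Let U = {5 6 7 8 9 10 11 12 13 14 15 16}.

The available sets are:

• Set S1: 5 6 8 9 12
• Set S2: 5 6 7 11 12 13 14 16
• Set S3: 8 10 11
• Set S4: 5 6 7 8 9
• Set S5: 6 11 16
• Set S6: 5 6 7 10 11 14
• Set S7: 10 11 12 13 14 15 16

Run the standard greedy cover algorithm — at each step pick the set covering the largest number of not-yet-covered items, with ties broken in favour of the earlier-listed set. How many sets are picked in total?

3

Greedy: pick S2 (covers 8 new) → pick S1 (covers 2 new) → pick S7 (covers 2 new). Total picks: 3.
(The true minimum cover uses only 2 sets, so greedy is not optimal here.)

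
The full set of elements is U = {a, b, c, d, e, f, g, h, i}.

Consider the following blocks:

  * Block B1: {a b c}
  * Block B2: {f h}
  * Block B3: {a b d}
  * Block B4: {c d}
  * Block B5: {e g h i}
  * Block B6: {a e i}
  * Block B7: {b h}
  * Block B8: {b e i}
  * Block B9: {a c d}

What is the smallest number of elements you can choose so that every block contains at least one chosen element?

T = {a, d, h, i} meets every block (each contains at least one member of T), and |T| = 4.
No choice of 3 elements meets every block, so 4 is the minimum.

4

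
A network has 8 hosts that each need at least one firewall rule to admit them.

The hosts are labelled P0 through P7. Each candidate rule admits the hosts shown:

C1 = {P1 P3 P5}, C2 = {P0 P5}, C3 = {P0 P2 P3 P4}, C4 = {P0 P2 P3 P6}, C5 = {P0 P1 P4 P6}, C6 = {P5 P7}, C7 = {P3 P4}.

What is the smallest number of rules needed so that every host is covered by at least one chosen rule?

C3 and C5 and C6 together: C3 ∪ C5 ∪ C6 = {P0, P1, P2, P3, P4, P5, P6, P7} — every host is covered.
Only C6 contains P7, so C6 is forced; the remaining 6 hosts need at least 2 more rules (each remaining rule adds at most 4) — so at least 3 rules are needed, and 3 is optimal.

3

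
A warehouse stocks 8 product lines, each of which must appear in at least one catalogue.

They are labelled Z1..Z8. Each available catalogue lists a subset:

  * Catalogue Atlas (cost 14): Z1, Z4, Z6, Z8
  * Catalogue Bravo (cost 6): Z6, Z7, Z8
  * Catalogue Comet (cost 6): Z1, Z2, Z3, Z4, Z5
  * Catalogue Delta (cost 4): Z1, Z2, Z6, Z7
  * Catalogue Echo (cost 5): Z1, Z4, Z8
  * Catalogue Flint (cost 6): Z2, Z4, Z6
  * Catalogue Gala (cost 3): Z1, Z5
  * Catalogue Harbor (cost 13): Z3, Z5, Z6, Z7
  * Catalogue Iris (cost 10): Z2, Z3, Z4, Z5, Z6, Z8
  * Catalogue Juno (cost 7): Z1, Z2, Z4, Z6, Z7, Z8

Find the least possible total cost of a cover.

12

Bravo, Comet together cover every product (Bravo ∪ Comet = {Z1, Z2, Z3, Z4, Z5, Z6, Z7, Z8}); total cost 6 + 6 = 12.
The greedy pick Delta, Comet, Echo costs 15; no covering selection beats 12.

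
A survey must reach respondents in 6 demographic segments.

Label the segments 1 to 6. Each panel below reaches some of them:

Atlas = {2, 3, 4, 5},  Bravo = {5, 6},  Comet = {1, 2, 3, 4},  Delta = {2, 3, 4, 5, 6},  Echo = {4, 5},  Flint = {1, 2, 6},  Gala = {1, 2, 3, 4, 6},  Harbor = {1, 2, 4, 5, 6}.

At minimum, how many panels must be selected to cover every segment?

Take {Comet, Harbor}. Their union is {1, 2, 3, 4, 5, 6}, which is all 6 segments.
No single panel has all 6 segments (the largest, Delta, has 5), so 2 is optimal.

2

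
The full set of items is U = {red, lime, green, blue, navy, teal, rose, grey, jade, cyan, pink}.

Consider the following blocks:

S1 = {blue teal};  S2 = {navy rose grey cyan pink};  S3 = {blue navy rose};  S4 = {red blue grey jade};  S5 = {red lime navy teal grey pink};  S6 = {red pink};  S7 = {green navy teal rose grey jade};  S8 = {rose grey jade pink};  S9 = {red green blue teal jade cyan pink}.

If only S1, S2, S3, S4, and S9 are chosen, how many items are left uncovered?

Union of S1, S2, S3, S4, S9 = {red, green, blue, navy, teal, rose, grey, jade, cyan, pink}.
Not covered: lime — 1 item.

1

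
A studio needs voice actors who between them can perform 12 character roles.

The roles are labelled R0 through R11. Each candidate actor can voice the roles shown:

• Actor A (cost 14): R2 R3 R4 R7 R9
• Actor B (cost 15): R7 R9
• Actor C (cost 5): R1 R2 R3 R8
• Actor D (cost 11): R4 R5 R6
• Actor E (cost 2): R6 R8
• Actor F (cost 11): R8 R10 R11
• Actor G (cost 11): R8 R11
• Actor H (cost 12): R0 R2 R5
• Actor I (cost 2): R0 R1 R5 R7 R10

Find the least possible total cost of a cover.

A, E, G, I together cover every role (A ∪ E ∪ G ∪ I = {R0, R1, R2, R3, R4, R5, R6, R7, R8, R9, R10, R11}); total cost 14 + 2 + 11 + 2 = 29.
The greedy pick I, E, C, A, F costs 34; no covering selection beats 29.

29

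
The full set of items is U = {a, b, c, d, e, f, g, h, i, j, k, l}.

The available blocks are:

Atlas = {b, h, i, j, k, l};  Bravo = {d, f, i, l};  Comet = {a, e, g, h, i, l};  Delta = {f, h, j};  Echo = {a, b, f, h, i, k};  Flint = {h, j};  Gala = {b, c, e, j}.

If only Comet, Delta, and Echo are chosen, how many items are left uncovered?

Union of Comet, Delta, Echo = {a, b, e, f, g, h, i, j, k, l}.
Not covered: c, d — 2 items.

2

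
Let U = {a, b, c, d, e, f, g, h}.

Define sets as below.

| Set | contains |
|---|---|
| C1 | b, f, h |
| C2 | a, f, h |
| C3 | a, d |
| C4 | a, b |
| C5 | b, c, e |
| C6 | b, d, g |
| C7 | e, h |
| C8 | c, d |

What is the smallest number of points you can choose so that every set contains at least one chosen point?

The 3 points {b, d, h} hit every set.
The sets C4, C7, C8 are pairwise disjoint, so any hitting set needs a separate point for each — at least 3. Hence 3 is optimal.

3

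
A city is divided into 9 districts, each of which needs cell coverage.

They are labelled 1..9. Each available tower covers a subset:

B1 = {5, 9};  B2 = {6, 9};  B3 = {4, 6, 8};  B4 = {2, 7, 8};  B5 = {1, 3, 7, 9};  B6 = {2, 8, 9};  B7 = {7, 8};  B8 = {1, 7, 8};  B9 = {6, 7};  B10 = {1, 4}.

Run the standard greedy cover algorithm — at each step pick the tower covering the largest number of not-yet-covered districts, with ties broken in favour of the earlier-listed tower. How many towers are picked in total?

4

Greedy: pick B5 (covers 4 new) → pick B3 (covers 3 new) → pick B1 (covers 1 new) → pick B4 (covers 1 new). Total picks: 4.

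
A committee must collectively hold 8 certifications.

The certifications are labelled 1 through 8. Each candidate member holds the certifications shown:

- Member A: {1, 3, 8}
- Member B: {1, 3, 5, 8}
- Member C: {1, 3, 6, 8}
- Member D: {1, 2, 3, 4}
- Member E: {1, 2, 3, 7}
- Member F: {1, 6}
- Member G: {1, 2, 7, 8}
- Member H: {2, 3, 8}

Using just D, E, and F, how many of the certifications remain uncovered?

Union of D, E, F = {1, 2, 3, 4, 6, 7}.
Not covered: 5, 8 — 2 certifications.

2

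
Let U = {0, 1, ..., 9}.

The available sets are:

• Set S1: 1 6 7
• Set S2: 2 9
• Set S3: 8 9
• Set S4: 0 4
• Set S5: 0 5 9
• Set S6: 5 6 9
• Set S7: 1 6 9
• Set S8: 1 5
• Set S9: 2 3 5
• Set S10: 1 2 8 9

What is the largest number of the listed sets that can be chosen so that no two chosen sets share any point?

S1, S3, S4, S9 are pairwise disjoint (S1={1,6,7}; S3={8,9}; S4={0,4}; S9={2,3,5}).
Every remaining set overlaps one of these, and no 5 of the listed sets are pairwise disjoint, so 4 is the maximum.

4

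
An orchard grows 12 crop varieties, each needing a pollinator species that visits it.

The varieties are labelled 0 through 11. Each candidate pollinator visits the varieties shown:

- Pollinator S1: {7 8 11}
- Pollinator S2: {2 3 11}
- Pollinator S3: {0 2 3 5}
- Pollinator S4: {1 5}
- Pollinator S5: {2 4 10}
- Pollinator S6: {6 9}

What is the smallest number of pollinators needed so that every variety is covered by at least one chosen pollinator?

5

S1 and S3 and S4 and S5 and S6 together: S1 ∪ S3 ∪ S4 ∪ S5 ∪ S6 = {0, 1, 2, 3, 4, 5, 6, 7, 8, 9, 10, 11} — every variety is covered.
Only S4 contains 1, so S4 is forced; the remaining 10 varieties need at least 4 more pollinators (each remaining pollinator adds at most 3) — so at least 5 pollinators are needed, and 5 is optimal.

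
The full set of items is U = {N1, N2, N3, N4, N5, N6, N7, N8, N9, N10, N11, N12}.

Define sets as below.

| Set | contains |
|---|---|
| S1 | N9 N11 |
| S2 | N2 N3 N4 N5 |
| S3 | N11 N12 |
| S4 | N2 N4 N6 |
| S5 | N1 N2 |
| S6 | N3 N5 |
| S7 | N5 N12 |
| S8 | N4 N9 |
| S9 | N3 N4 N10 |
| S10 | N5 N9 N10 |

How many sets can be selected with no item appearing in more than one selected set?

S1, S5, S7, S9 are pairwise disjoint (S1={N9,N11}; S5={N1,N2}; S7={N5,N12}; S9={N3,N4,N10}).
Every remaining set overlaps one of these, and no 5 of the listed sets are pairwise disjoint, so 4 is the maximum.

4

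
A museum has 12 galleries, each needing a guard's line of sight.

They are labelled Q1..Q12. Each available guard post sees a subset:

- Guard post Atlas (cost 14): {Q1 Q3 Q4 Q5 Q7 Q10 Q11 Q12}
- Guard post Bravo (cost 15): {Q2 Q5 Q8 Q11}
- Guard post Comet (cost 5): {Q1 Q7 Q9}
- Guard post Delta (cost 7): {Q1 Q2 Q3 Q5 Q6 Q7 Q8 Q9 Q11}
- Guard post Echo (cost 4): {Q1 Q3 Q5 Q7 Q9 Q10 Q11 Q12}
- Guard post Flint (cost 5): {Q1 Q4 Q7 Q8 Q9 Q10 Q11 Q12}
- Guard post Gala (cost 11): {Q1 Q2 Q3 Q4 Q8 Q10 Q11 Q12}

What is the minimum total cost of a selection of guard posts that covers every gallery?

12

Delta, Flint together cover every gallery (Delta ∪ Flint = {Q1, Q2, Q3, Q4, Q5, Q6, Q7, Q8, Q9, Q10, Q11, Q12}); total cost 7 + 5 = 12.
The greedy pick Echo, Delta, Flint costs 16; no covering selection beats 12.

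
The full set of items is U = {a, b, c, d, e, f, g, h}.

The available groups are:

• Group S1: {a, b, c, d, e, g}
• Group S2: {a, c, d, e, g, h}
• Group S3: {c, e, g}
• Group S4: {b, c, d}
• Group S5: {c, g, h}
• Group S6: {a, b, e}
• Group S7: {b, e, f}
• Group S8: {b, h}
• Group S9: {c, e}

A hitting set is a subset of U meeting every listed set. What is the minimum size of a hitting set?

2

Take T = {b, c}. Each listed group contains at least one of these, so T is a hitting set of size 2.
The groups S8, S9 are pairwise disjoint, so any hitting set needs a separate item for each — at least 2. Hence 2 is optimal.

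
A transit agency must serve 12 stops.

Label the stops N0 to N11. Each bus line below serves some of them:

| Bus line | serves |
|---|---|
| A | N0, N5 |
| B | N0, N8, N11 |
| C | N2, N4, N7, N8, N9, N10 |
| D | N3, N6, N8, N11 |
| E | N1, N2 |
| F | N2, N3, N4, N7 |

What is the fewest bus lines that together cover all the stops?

4

A and C and D and E together: A ∪ C ∪ D ∪ E = {N0, N1, N2, N3, N4, N5, N6, N7, N8, N9, N10, N11} — every stop is covered.
No 3 of the 6 bus lines cover everything (all 20 combinations miss at least one stop), so 4 is optimal.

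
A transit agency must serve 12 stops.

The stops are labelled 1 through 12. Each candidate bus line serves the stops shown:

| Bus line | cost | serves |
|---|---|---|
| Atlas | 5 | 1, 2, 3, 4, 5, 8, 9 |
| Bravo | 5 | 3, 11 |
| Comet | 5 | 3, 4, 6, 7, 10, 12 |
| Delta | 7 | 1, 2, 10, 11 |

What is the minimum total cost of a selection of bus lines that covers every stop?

Atlas, Bravo, Comet together cover every stop (Atlas ∪ Bravo ∪ Comet = {1, 2, 3, 4, 5, 6, 7, 8, 9, 10, 11, 12}); total cost 5 + 5 + 5 = 15.
No covering selection has total cost below 15.

15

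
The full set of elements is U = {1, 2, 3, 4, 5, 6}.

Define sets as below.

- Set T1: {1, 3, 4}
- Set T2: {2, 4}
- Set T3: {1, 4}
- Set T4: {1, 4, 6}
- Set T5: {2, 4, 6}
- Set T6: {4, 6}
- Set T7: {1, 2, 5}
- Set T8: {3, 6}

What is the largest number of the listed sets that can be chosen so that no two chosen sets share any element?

2

T3, T8 are pairwise disjoint (T3={1,4}; T8={3,6}).
Every remaining set overlaps one of these, and no 3 of the listed sets are pairwise disjoint, so 2 is the maximum.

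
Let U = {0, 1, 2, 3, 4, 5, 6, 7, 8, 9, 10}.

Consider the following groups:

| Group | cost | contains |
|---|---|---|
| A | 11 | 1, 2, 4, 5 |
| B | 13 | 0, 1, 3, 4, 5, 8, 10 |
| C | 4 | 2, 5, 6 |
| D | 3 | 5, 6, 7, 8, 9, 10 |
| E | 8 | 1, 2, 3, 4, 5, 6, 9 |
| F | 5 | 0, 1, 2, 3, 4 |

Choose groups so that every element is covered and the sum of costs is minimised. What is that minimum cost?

D, F together cover every element (D ∪ F = {0, 1, 2, 3, 4, 5, 6, 7, 8, 9, 10}); total cost 3 + 5 = 8.
No covering selection has total cost below 8.

8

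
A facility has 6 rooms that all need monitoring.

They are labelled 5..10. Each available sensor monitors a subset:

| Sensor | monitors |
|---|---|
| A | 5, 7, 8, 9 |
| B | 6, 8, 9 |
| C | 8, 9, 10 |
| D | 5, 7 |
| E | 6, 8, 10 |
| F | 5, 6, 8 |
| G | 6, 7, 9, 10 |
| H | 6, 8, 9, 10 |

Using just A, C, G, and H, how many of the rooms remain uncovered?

Union of A, C, G, H = {5, 6, 7, 8, 9, 10} — that's every room, so 0 are uncovered.

0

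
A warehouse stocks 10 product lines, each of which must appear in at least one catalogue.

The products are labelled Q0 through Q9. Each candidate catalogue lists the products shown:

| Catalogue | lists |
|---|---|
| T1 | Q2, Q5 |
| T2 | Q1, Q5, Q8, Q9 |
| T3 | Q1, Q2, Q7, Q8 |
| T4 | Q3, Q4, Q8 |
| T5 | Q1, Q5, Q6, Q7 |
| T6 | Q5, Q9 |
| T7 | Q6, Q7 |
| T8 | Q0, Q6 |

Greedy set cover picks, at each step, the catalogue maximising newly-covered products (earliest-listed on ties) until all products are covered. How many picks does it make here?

Greedy: pick T2 (covers 4 new) → pick T3 (covers 2 new) → pick T4 (covers 2 new) → pick T8 (covers 2 new). Total picks: 4.

4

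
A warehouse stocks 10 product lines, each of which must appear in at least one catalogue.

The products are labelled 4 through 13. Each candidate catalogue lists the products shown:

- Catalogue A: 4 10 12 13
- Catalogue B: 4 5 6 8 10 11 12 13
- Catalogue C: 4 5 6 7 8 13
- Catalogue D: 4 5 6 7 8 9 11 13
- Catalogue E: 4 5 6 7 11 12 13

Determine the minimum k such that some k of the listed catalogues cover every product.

B and D together: B ∪ D = {4, 5, 6, 7, 8, 9, 10, 11, 12, 13} — every product is covered.
No single catalogue has all 10 products (the largest, B, has 8), so 2 is optimal.

2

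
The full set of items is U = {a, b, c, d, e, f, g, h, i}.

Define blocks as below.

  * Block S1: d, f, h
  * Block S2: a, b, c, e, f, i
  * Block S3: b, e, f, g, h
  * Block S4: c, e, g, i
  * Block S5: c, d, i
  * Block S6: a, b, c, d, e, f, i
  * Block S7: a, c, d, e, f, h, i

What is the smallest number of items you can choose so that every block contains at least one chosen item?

2

The 2 items {h, i} hit every block.
The blocks S3, S5 are pairwise disjoint, so any hitting set needs a separate item for each — at least 2. Hence 2 is optimal.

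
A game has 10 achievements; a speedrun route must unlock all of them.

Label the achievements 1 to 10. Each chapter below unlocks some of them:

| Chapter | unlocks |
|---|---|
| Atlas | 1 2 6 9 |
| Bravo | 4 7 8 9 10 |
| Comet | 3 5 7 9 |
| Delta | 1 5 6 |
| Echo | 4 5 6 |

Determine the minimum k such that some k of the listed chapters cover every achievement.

3

Take {Atlas, Bravo, Comet}. Their union is {1, 2, 3, 4, 5, 6, 7, 8, 9, 10}, which is all 10 achievements.
Only Atlas contains 2, so Atlas is forced; the remaining 6 achievements need at least 2 more chapters (each remaining chapter adds at most 4) — so at least 3 chapters are needed, and 3 is optimal.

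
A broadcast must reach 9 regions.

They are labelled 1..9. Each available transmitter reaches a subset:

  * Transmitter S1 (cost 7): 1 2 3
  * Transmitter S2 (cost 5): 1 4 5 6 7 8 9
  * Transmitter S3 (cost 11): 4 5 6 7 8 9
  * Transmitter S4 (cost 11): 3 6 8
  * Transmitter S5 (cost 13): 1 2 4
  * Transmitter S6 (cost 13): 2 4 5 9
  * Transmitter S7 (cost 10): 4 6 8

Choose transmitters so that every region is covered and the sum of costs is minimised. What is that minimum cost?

12

S1, S2 together cover every region (S1 ∪ S2 = {1, 2, 3, 4, 5, 6, 7, 8, 9}); total cost 7 + 5 = 12.
No covering selection has total cost below 12.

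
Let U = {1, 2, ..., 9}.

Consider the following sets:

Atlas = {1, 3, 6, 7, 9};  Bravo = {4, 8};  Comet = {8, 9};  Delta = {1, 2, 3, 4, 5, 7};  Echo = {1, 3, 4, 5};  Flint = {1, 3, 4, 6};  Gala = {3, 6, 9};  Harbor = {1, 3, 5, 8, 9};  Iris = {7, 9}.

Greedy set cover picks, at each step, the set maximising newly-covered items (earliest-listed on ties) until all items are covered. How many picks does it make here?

3

Greedy: pick Delta (covers 6 new) → pick Atlas (covers 2 new) → pick Bravo (covers 1 new). Total picks: 3.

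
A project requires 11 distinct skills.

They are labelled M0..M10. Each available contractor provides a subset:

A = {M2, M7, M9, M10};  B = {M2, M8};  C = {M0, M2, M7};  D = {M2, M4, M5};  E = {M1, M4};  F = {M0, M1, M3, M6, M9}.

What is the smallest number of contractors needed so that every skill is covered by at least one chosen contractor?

Take {A, B, D, F}. Their union is {M0, M1, M2, M3, M4, M5, M6, M7, M8, M9, M10}, which is all 11 skills.
No 3 of the 6 contractors cover everything (all 20 combinations miss at least one skill), so 4 is optimal.

4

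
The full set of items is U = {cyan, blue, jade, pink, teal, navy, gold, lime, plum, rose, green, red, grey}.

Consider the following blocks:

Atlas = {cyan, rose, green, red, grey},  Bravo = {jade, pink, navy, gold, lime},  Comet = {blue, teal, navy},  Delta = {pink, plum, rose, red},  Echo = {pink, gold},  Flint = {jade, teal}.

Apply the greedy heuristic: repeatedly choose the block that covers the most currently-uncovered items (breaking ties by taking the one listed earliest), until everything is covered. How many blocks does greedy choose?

4

Greedy: pick Atlas (covers 5 new) → pick Bravo (covers 5 new) → pick Comet (covers 2 new) → pick Delta (covers 1 new). Total picks: 4.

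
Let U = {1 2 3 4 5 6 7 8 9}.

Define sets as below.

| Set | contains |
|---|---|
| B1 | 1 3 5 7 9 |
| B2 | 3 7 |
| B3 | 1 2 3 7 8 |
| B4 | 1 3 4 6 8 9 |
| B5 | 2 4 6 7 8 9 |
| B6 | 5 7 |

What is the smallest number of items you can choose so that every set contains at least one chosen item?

2

Take H = {4, 7}. Each listed set contains at least one of these, so H is a hitting set of size 2.
The sets B4, B6 are pairwise disjoint, so any hitting set needs a separate item for each — at least 2. Hence 2 is optimal.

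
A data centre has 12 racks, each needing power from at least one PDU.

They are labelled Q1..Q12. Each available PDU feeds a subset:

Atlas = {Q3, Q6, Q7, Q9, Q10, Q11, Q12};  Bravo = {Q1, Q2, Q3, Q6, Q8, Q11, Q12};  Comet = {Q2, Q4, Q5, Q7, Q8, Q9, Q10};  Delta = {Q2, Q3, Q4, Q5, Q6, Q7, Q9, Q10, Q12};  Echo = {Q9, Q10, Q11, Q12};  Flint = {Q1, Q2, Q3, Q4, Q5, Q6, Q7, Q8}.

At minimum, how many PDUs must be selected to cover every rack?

2

Take {Echo, Flint}. Their union is {Q1, Q2, Q3, Q4, Q5, Q6, Q7, Q8, Q9, Q10, Q11, Q12}, which is all 12 racks.
No single PDU has all 12 racks (the largest, Delta, has 9), so 2 is optimal.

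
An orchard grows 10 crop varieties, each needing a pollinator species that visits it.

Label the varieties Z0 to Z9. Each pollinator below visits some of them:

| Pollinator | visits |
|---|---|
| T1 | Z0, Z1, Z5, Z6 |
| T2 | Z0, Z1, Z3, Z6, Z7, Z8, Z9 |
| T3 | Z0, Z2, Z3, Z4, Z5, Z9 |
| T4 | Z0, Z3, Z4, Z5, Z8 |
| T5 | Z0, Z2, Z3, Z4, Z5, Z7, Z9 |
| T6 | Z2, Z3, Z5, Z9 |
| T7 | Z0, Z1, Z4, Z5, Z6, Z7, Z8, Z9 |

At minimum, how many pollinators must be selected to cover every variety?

2

T5 and T7 together: T5 ∪ T7 = {Z0, Z1, Z2, Z3, Z4, Z5, Z6, Z7, Z8, Z9} — every variety is covered.
No single pollinator has all 10 varieties (the largest, T7, has 8), so 2 is optimal.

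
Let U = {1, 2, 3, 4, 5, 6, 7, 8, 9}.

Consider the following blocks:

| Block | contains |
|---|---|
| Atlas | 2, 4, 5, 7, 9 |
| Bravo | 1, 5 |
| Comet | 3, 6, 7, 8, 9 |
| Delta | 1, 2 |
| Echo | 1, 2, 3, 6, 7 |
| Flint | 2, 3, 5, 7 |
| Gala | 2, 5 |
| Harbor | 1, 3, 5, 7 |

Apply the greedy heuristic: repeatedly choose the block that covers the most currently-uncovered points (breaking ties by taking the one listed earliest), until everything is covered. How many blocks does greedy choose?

3

Greedy: pick Atlas (covers 5 new) → pick Comet (covers 3 new) → pick Bravo (covers 1 new). Total picks: 3.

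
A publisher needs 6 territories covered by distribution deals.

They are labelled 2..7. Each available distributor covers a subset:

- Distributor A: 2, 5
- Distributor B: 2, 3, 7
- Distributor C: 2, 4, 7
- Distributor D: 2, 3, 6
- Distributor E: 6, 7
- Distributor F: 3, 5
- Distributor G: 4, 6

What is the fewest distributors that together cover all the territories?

3

C and E and F together: C ∪ E ∪ F = {2, 3, 4, 5, 6, 7} — every territory is covered.
No 2 of the 7 distributors cover everything (all 21 combinations miss at least one territory), so 3 is optimal.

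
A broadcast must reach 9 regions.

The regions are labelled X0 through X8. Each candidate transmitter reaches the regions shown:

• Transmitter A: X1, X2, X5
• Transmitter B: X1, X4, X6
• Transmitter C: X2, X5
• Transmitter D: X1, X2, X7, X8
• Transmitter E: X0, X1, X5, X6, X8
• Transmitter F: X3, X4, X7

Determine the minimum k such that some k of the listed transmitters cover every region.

3

C and E and F together: C ∪ E ∪ F = {X0, X1, X2, X3, X4, X5, X6, X7, X8} — every region is covered.
Only E contains X0, so E is forced; the remaining 4 regions need at least 2 more transmitters (each remaining transmitter adds at most 3) — so at least 3 transmitters are needed, and 3 is optimal.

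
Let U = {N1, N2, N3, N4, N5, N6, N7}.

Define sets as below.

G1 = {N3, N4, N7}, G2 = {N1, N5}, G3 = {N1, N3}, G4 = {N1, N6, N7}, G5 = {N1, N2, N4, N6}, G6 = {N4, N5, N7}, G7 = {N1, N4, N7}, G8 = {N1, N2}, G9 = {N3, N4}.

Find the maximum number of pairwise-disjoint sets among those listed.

2

G6, G8 are pairwise disjoint (G6={N4,N5,N7}; G8={N1,N2}).
Every remaining set overlaps one of these, and no 3 of the listed sets are pairwise disjoint, so 2 is the maximum.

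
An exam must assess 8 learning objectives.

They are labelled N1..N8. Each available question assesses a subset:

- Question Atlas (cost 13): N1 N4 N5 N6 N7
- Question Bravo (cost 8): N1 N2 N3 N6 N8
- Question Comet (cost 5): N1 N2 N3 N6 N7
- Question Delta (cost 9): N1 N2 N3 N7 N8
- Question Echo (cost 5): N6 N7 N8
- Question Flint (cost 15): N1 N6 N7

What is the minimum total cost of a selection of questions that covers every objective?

21

Atlas, Bravo together cover every objective (Atlas ∪ Bravo = {N1, N2, N3, N4, N5, N6, N7, N8}); total cost 13 + 8 = 21.
The greedy pick Comet, Echo, Atlas costs 23; no covering selection beats 21.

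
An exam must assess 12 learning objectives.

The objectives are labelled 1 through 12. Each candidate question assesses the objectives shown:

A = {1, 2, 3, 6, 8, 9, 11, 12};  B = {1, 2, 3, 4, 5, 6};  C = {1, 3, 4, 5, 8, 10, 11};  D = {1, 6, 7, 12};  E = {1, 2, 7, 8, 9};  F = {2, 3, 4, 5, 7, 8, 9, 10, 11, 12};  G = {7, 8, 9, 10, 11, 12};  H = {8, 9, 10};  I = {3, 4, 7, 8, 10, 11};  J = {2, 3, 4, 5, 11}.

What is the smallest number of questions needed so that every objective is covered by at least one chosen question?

D and F together: D ∪ F = {1, 2, 3, 4, 5, 6, 7, 8, 9, 10, 11, 12} — every objective is covered.
No single question has all 12 objectives (the largest, F, has 10), so 2 is optimal.

2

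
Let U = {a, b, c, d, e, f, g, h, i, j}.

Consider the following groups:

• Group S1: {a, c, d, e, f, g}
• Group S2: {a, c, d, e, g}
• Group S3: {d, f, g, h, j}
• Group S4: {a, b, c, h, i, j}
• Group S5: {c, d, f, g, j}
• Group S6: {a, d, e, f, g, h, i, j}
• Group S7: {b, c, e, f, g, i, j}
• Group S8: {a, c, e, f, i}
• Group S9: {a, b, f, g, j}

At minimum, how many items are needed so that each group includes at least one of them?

2

Take T = {a, f}. Each listed group contains at least one of these, so T is a hitting set of size 2.
No single item lies in every group, so at least 2 are needed and 2 is optimal.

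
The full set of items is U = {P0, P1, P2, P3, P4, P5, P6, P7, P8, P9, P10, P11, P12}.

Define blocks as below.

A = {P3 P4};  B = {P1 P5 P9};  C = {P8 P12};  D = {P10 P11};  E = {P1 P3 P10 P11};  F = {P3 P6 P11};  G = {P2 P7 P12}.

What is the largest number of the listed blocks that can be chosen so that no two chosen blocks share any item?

4

A, B, D, G are pairwise disjoint (A={P3,P4}; B={P1,P5,P9}; D={P10,P11}; G={P2,P7,P12}).
Every remaining block overlaps one of these, and no 5 of the listed blocks are pairwise disjoint, so 4 is the maximum.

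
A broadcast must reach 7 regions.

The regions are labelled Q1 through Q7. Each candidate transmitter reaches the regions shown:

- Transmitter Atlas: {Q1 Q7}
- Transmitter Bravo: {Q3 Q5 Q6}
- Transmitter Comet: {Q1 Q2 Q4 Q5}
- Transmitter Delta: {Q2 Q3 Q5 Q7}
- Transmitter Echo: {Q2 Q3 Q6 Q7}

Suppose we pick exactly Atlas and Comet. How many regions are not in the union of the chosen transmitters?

Union of Atlas, Comet = {Q1, Q2, Q4, Q5, Q7}.
Not covered: Q3, Q6 — 2 regions.

2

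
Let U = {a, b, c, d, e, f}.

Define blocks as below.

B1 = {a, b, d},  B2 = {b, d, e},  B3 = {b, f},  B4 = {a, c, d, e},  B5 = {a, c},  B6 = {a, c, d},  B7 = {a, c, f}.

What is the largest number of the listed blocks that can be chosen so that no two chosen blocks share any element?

2

B2, B5 are pairwise disjoint (B2={b,d,e}; B5={a,c}).
Every remaining block overlaps one of these, and no 3 of the listed blocks are pairwise disjoint, so 2 is the maximum.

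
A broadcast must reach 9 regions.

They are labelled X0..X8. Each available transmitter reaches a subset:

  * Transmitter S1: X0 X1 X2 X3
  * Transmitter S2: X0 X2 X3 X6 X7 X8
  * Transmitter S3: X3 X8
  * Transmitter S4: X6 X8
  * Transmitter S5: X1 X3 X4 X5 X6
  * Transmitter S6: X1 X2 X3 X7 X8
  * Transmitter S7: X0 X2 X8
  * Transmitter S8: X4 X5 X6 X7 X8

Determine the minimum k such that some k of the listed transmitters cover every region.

Take {S2, S5}. Their union is {X0, X1, X2, X3, X4, X5, X6, X7, X8}, which is all 9 regions.
No single transmitter has all 9 regions (the largest, S2, has 6), so 2 is optimal.

2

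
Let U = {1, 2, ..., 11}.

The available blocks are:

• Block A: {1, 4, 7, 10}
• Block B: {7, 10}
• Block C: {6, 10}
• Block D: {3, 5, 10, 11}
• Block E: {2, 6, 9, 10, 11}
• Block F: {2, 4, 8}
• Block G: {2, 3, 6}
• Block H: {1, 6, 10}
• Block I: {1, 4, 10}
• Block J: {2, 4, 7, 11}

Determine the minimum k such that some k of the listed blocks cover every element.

4

A, D, E, and F cover everything between them: the union {1, 2, 3, 4, 5, 6, 7, 8, 9, 10, 11} is all of U.
Only D contains 5, so D is forced; the remaining 7 elements need at least 3 more blocks (each remaining block adds at most 3) — so at least 4 blocks are needed, and 4 is optimal.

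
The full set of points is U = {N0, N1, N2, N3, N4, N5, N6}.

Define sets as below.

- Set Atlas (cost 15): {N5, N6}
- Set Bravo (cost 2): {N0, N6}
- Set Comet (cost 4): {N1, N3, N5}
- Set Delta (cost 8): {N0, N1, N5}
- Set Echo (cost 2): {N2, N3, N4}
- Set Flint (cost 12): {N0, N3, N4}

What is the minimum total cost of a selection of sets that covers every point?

8

Bravo, Comet, Echo together cover every point (Bravo ∪ Comet ∪ Echo = {N0, N1, N2, N3, N4, N5, N6}); total cost 2 + 4 + 2 = 8.
No covering selection has total cost below 8.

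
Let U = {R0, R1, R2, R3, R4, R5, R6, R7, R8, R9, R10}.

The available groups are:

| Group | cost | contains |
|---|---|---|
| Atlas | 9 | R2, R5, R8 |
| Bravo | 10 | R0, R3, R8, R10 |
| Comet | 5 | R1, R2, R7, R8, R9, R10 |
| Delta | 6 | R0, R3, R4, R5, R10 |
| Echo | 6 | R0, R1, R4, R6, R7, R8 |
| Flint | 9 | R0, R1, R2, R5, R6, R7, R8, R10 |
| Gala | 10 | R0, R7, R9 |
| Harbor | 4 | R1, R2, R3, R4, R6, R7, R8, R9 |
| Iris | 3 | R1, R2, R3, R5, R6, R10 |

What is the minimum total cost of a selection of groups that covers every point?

Delta, Harbor together cover every point (Delta ∪ Harbor = {R0, R1, R2, R3, R4, R5, R6, R7, R8, R9, R10}); total cost 6 + 4 = 10.
The greedy pick Harbor, Iris, Delta costs 13; no covering selection beats 10.

10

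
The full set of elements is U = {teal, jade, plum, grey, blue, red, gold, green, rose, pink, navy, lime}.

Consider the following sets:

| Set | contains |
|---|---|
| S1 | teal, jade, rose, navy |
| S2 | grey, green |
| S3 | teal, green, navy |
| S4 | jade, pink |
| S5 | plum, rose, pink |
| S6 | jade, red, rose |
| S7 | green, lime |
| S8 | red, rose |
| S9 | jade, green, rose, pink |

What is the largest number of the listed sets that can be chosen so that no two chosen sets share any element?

3

S2, S4, S8 are pairwise disjoint (S2={grey,green}; S4={jade,pink}; S8={red,rose}).
Every remaining set overlaps one of these, and no 4 of the listed sets are pairwise disjoint, so 3 is the maximum.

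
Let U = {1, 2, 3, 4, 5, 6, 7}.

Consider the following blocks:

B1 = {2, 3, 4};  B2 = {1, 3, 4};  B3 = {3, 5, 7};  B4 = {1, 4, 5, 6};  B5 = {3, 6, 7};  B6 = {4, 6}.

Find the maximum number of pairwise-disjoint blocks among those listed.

2

B3, B6 are pairwise disjoint (B3={3,5,7}; B6={4,6}).
Every remaining block overlaps one of these, and no 3 of the listed blocks are pairwise disjoint, so 2 is the maximum.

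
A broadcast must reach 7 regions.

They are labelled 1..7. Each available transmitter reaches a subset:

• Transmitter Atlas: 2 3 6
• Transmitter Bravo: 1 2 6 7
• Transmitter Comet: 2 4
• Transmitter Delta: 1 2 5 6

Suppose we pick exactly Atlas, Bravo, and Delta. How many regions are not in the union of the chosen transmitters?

1

Union of Atlas, Bravo, Delta = {1, 2, 3, 5, 6, 7}.
Not covered: 4 — 1 region.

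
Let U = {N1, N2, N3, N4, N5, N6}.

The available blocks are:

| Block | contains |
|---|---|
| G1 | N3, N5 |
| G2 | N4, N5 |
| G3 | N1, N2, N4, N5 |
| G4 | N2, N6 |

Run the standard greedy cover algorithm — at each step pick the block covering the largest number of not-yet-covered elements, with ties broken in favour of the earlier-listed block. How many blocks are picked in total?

Greedy: pick G3 (covers 4 new) → pick G1 (covers 1 new) → pick G4 (covers 1 new). Total picks: 3.

3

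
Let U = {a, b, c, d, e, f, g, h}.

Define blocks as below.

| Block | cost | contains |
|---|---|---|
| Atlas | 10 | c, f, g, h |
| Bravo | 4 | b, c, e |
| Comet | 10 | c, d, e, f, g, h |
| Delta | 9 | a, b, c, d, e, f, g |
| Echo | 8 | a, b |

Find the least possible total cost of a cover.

Comet, Echo together cover every point (Comet ∪ Echo = {a, b, c, d, e, f, g, h}); total cost 10 + 8 = 18.
The greedy pick Delta, Atlas costs 19; no covering selection beats 18.

18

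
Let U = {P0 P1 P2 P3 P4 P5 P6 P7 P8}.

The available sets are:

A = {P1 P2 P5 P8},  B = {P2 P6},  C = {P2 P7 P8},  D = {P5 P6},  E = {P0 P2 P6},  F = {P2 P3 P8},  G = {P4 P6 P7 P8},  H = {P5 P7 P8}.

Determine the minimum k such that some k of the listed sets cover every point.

4

A and E and F and G together: A ∪ E ∪ F ∪ G = {P0, P1, P2, P3, P4, P5, P6, P7, P8} — every point is covered.
No 3 of the 8 sets cover everything (all 56 combinations miss at least one point), so 4 is optimal.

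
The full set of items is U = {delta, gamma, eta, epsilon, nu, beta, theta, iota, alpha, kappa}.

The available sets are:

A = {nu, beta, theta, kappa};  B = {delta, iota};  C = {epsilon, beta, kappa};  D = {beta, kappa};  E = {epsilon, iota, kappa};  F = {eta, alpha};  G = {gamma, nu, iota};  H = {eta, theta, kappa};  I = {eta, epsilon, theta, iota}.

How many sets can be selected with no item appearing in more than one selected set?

C, F, G are pairwise disjoint (C={epsilon,beta,kappa}; F={eta,alpha}; G={gamma,nu,iota}).
Every remaining set overlaps one of these, and no 4 of the listed sets are pairwise disjoint, so 3 is the maximum.

3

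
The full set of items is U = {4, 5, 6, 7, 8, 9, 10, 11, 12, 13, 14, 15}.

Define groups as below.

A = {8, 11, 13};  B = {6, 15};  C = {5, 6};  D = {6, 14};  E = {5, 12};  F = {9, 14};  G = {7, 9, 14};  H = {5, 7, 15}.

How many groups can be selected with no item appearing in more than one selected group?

A, B, E, F are pairwise disjoint (A={8,11,13}; B={6,15}; E={5,12}; F={9,14}).
Every remaining group overlaps one of these, and no 5 of the listed groups are pairwise disjoint, so 4 is the maximum.

4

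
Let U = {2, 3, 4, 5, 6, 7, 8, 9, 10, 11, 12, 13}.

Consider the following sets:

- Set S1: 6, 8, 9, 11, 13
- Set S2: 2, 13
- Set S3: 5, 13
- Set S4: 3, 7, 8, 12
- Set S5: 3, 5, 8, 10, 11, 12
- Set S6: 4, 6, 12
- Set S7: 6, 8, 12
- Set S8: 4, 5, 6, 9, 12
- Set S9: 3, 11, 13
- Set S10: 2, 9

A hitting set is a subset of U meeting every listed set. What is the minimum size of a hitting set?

Take H = {2, 12, 13}. Each listed set contains at least one of these, so H is a hitting set of size 3.
The sets S3, S6, S10 are pairwise disjoint, so any hitting set needs a separate element for each — at least 3. Hence 3 is optimal.

3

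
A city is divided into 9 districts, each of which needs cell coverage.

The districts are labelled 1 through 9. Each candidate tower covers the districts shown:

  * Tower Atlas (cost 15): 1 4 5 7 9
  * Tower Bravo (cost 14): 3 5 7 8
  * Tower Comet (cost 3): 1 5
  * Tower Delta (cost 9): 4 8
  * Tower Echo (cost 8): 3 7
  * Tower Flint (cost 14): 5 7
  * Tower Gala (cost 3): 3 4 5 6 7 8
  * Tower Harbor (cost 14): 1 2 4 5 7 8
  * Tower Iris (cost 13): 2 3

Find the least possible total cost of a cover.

Atlas, Gala, Iris together cover every district (Atlas ∪ Gala ∪ Iris = {1, 2, 3, 4, 5, 6, 7, 8, 9}); total cost 15 + 3 + 13 = 31.
The greedy pick Gala, Comet, Iris, Atlas costs 34; no covering selection beats 31.

31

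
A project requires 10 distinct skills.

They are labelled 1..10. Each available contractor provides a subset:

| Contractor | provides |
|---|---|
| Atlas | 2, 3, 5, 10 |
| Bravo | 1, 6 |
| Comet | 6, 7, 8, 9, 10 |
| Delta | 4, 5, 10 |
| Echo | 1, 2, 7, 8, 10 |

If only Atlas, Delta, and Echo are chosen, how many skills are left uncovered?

Union of Atlas, Delta, Echo = {1, 2, 3, 4, 5, 7, 8, 10}.
Not covered: 6, 9 — 2 skills.

2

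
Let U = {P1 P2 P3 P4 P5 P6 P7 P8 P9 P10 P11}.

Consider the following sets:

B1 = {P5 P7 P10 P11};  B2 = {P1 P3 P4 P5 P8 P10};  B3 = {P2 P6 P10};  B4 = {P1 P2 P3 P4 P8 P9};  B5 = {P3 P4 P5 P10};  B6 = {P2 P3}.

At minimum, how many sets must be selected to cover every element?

B1, B3, and B4 cover everything between them: the union {P1, P2, P3, P4, P5, P6, P7, P8, P9, P10, P11} is all of U.
Only B3 contains P6, so B3 is forced; the remaining 8 elements need at least 2 more sets (each remaining set adds at most 5) — so at least 3 sets are needed, and 3 is optimal.

3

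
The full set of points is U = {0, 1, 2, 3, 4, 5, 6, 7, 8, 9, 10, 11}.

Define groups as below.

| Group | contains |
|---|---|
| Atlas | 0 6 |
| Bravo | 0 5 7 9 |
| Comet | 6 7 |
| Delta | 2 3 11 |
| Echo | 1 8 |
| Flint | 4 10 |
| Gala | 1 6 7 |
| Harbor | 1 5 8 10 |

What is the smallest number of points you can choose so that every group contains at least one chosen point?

5

The 5 points {2, 4, 6, 8, 9} hit every group.
No choice of 4 points meets every group, so 5 is the minimum.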